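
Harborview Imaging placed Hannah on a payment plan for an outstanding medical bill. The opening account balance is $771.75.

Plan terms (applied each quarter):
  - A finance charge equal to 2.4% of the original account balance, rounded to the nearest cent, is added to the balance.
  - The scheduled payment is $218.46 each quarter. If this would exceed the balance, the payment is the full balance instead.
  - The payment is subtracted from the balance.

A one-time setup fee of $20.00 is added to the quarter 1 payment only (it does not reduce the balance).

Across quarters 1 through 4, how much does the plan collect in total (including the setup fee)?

# | Opening | Interest | Payment | Fee | End bal
1 | $771.75 | $18.52 | $218.46 | $20.00 | $571.81
2 | $571.81 | $18.52 | $218.46 | — | $371.87
3 | $371.87 | $18.52 | $218.46 | — | $171.93
4 | $171.93 | $18.52 | $190.45 | — | $0.00
Total paid: $865.83

$865.83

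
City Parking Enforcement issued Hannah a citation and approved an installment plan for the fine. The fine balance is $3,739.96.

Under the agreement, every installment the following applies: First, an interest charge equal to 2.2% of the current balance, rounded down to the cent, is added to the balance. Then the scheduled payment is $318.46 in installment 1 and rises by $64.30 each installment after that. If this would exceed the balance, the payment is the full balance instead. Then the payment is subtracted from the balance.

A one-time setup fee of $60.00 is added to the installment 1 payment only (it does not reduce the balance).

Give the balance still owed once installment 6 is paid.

$1,249.31

# | Opening | Interest | Payment | Fee | End bal
1 | $3,739.96 | $82.27 | $318.46 | $60.00 | $3,503.77
2 | $3,503.77 | $77.08 | $382.76 | — | $3,198.09
3 | $3,198.09 | $70.35 | $447.06 | — | $2,821.38
4 | $2,821.38 | $62.07 | $511.36 | — | $2,372.09
5 | $2,372.09 | $52.18 | $575.66 | — | $1,848.61
6 | $1,848.61 | $40.66 | $639.96 | — | $1,249.31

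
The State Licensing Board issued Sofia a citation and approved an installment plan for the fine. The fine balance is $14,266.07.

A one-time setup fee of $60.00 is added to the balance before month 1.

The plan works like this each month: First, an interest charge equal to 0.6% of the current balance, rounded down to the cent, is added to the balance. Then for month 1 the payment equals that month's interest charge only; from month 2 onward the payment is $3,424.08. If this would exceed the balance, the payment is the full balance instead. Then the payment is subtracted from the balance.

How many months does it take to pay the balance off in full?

6

# | Opening | Interest | Payment | End bal
1 | $14,326.07 | $85.95 | $85.95 | $14,326.07
2 | $14,326.07 | $85.95 | $3,424.08 | $10,987.94
3 | $10,987.94 | $65.92 | $3,424.08 | $7,629.78
4 | $7,629.78 | $45.77 | $3,424.08 | $4,251.47
5 | $4,251.47 | $25.50 | $3,424.08 | $852.89
6 | $852.89 | $5.11 | $858.00 | $0.00
Balance reaches $0.00 in month 6.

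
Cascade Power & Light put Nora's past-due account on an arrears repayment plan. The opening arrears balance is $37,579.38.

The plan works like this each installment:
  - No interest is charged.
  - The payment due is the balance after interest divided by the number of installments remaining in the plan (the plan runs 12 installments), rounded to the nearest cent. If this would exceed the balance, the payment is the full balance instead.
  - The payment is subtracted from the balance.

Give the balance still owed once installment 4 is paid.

$25,052.92

Installment 1: $37,579.38 − $3,131.62 → $34,447.76
Installment 2: $34,447.76 − $3,131.61 → $31,316.15
Installment 3: $31,316.15 − $3,131.62 → $28,184.53
Installment 4: $28,184.53 − $3,131.61 → $25,052.92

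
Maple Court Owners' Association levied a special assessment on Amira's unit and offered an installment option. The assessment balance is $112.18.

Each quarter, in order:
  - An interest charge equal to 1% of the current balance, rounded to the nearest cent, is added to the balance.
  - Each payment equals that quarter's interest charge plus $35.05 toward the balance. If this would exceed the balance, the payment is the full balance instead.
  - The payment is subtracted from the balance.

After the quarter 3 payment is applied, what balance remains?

$7.03

Quarter 1: $112.18 +$1.12 interest = $113.30; pay $36.17 → $77.13
Quarter 2: $77.13 +$0.77 interest = $77.90; pay $35.82 → $42.08
Quarter 3: $42.08 +$0.42 interest = $42.50; pay $35.47 → $7.03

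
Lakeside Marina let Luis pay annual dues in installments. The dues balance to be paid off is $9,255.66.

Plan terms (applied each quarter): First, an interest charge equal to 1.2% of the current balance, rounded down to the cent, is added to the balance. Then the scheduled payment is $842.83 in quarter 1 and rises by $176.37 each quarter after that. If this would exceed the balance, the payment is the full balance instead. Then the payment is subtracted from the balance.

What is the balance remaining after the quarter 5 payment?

Quarter 1: opening $9,255.66; interest $111.06 → $9,366.72; payment $842.83; balance $8,523.89
Quarter 2: opening $8,523.89; interest $102.28 → $8,626.17; payment $1,019.20; balance $7,606.97
Quarter 3: opening $7,606.97; interest $91.28 → $7,698.25; payment $1,195.57; balance $6,502.68
Quarter 4: opening $6,502.68; interest $78.03 → $6,580.71; payment $1,371.94; balance $5,208.77
Quarter 5: opening $5,208.77; interest $62.50 → $5,271.27; payment $1,548.31; balance $3,722.96

$3,722.96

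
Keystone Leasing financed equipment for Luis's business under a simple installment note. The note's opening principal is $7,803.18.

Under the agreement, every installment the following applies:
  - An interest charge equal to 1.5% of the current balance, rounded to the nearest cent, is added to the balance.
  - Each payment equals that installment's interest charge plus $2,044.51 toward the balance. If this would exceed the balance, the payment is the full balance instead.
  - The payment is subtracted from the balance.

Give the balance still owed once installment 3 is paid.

$1,669.65

# | Opening | Interest | Payment | End bal
1 | $7,803.18 | $117.05 | $2,161.56 | $5,758.67
2 | $5,758.67 | $86.38 | $2,130.89 | $3,714.16
3 | $3,714.16 | $55.71 | $2,100.22 | $1,669.65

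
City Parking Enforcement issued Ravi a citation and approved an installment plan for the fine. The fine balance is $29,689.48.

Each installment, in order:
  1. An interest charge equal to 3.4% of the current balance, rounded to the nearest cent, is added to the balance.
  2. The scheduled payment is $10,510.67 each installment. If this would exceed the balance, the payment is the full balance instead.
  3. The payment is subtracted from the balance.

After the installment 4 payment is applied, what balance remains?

$0.00

Installment 1: $29,689.48 +$1,009.44 interest = $30,698.92; pay $10,510.67 → $20,188.25
Installment 2: $20,188.25 +$686.40 interest = $20,874.65; pay $10,510.67 → $10,363.98
Installment 3: $10,363.98 +$352.38 interest = $10,716.36; pay $10,510.67 → $205.69
Installment 4: $205.69 +$6.99 interest = $212.68; pay $212.68 → $0.00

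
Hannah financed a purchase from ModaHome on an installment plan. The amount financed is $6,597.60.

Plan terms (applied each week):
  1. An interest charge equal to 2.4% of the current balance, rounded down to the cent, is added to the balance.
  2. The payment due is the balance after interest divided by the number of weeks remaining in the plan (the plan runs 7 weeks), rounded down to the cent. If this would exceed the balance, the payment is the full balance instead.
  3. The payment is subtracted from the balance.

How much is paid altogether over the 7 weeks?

$7,262.26

# | Opening | Interest | Payment | End bal
1 | $6,597.60 | $158.34 | $965.13 | $5,790.81
2 | $5,790.81 | $138.97 | $988.29 | $4,941.49
3 | $4,941.49 | $118.59 | $1,012.01 | $4,048.07
4 | $4,048.07 | $97.15 | $1,036.30 | $3,108.92
5 | $3,108.92 | $74.61 | $1,061.17 | $2,122.36
6 | $2,122.36 | $50.93 | $1,086.64 | $1,086.65
7 | $1,086.65 | $26.07 | $1,112.72 | $0.00
Total paid: $7,262.26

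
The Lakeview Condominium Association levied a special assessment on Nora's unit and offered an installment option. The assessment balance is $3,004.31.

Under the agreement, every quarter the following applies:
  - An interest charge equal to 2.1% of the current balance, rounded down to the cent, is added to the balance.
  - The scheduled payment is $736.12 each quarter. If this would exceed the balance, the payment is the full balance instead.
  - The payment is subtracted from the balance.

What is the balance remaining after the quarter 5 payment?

$0.00

Quarter 1: opening $3,004.31; interest $63.09 → $3,067.40; payment $736.12; balance $2,331.28
Quarter 2: opening $2,331.28; interest $48.95 → $2,380.23; payment $736.12; balance $1,644.11
Quarter 3: opening $1,644.11; interest $34.52 → $1,678.63; payment $736.12; balance $942.51
Quarter 4: opening $942.51; interest $19.79 → $962.30; payment $736.12; balance $226.18
Quarter 5: opening $226.18; interest $4.74 → $230.92; payment $230.92; balance $0.00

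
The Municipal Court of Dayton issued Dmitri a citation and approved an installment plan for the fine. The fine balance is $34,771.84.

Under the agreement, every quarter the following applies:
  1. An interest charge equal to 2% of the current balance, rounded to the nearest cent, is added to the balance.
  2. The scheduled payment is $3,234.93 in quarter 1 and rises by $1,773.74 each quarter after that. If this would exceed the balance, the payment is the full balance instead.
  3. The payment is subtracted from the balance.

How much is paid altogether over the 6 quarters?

$37,441.78

Quarter 1: opening $34,771.84; interest $695.44 → $35,467.28; payment $3,234.93; balance $32,232.35
Quarter 2: opening $32,232.35; interest $644.65 → $32,877.00; payment $5,008.67; balance $27,868.33
Quarter 3: opening $27,868.33; interest $557.37 → $28,425.70; payment $6,782.41; balance $21,643.29
Quarter 4: opening $21,643.29; interest $432.87 → $22,076.16; payment $8,556.15; balance $13,520.01
Quarter 5: opening $13,520.01; interest $270.40 → $13,790.41; payment $10,329.89; balance $3,460.52
Quarter 6: opening $3,460.52; interest $69.21 → $3,529.73; payment $3,529.73; balance $0.00
Total paid: $37,441.78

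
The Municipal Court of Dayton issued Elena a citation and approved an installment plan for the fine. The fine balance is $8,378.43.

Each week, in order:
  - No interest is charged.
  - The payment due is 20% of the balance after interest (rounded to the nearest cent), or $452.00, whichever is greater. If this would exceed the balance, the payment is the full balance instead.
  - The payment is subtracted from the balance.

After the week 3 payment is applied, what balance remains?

$4,289.75

Week 1: opening $8,378.43; payment $1,675.69; balance $6,702.74
Week 2: opening $6,702.74; payment $1,340.55; balance $5,362.19
Week 3: opening $5,362.19; payment $1,072.44; balance $4,289.75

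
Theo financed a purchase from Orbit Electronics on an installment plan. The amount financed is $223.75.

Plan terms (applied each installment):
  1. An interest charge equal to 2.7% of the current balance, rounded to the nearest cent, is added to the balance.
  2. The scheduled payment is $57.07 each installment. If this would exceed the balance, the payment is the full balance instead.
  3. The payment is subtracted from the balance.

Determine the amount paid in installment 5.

$11.52

Installment 1: opening $223.75; interest $6.04 → $229.79; payment $57.07; balance $172.72
Installment 2: opening $172.72; interest $4.66 → $177.38; payment $57.07; balance $120.31
Installment 3: opening $120.31; interest $3.25 → $123.56; payment $57.07; balance $66.49
Installment 4: opening $66.49; interest $1.80 → $68.29; payment $57.07; balance $11.22
Installment 5: opening $11.22; interest $0.30 → $11.52; payment $11.52; balance $0.00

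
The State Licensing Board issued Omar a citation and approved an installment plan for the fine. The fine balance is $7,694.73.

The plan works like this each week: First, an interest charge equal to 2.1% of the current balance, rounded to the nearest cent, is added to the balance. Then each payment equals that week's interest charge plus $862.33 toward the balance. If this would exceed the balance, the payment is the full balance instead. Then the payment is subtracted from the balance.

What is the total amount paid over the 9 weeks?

Week 1: opening $7,694.73; interest $161.59 → $7,856.32; payment $1,023.92; balance $6,832.40
Week 2: opening $6,832.40; interest $143.48 → $6,975.88; payment $1,005.81; balance $5,970.07
Week 3: opening $5,970.07; interest $125.37 → $6,095.44; payment $987.70; balance $5,107.74
Week 4: opening $5,107.74; interest $107.26 → $5,215.00; payment $969.59; balance $4,245.41
Week 5: opening $4,245.41; interest $89.15 → $4,334.56; payment $951.48; balance $3,383.08
Week 6: opening $3,383.08; interest $71.04 → $3,454.12; payment $933.37; balance $2,520.75
Week 7: opening $2,520.75; interest $52.94 → $2,573.69; payment $915.27; balance $1,658.42
Week 8: opening $1,658.42; interest $34.83 → $1,693.25; payment $897.16; balance $796.09
Week 9: opening $796.09; interest $16.72 → $812.81; payment $812.81; balance $0.00
Total paid: $8,497.11

$8,497.11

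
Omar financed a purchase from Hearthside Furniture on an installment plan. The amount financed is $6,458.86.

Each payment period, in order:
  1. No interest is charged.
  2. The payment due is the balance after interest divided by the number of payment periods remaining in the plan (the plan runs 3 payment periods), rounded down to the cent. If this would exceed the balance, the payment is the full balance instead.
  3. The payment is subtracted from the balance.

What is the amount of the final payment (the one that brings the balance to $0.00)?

$2,152.96

Payment period 1: $6,458.86 − $2,152.95 → $4,305.91
Payment period 2: $4,305.91 − $2,152.95 → $2,152.96
Payment period 3: $2,152.96 − $2,152.96 → $0.00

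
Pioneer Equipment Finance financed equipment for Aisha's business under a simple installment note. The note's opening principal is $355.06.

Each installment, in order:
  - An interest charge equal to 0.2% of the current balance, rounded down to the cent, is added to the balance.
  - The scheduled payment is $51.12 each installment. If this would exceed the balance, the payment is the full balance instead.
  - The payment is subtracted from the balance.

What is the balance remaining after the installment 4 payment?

$152.79

Installment 1: $355.06 +$0.71 interest = $355.77; pay $51.12 → $304.65
Installment 2: $304.65 +$0.60 interest = $305.25; pay $51.12 → $254.13
Installment 3: $254.13 +$0.50 interest = $254.63; pay $51.12 → $203.51
Installment 4: $203.51 +$0.40 interest = $203.91; pay $51.12 → $152.79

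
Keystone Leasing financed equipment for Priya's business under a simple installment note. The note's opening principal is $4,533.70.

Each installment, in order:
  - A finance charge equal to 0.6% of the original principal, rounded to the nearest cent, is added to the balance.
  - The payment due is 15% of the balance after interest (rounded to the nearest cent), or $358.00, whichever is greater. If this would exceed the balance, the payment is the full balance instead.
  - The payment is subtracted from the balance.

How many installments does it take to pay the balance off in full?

12

Installment 1: $4,533.70 +$27.20 interest = $4,560.90; pay $684.14 → $3,876.76
Installment 2: $3,876.76 +$27.20 interest = $3,903.96; pay $585.59 → $3,318.37
Installment 3: $3,318.37 +$27.20 interest = $3,345.57; pay $501.84 → $2,843.73
Installment 4: $2,843.73 +$27.20 interest = $2,870.93; pay $430.64 → $2,440.29
Installment 5: $2,440.29 +$27.20 interest = $2,467.49; pay $370.12 → $2,097.37
Installment 6: $2,097.37 +$27.20 interest = $2,124.57; pay $358.00 → $1,766.57
Installment 7: $1,766.57 +$27.20 interest = $1,793.77; pay $358.00 → $1,435.77
Installment 8: $1,435.77 +$27.20 interest = $1,462.97; pay $358.00 → $1,104.97
Installment 9: $1,104.97 +$27.20 interest = $1,132.17; pay $358.00 → $774.17
Installment 10: $774.17 +$27.20 interest = $801.37; pay $358.00 → $443.37
Installment 11: $443.37 +$27.20 interest = $470.57; pay $358.00 → $112.57
Installment 12: $112.57 +$27.20 interest = $139.77; pay $139.77 → $0.00
Balance reaches $0.00 in installment 12.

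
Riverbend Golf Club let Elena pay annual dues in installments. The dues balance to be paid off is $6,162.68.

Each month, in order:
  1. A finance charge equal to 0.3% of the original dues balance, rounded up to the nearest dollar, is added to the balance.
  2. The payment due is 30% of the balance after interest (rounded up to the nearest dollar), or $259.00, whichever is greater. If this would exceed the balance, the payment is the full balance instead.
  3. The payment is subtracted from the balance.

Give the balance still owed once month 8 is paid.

Month 1: $6,162.68 +$19.00 interest = $6,181.68; pay $1,855.00 → $4,326.68
Month 2: $4,326.68 +$19.00 interest = $4,345.68; pay $1,304.00 → $3,041.68
Month 3: $3,041.68 +$19.00 interest = $3,060.68; pay $919.00 → $2,141.68
Month 4: $2,141.68 +$19.00 interest = $2,160.68; pay $649.00 → $1,511.68
Month 5: $1,511.68 +$19.00 interest = $1,530.68; pay $460.00 → $1,070.68
Month 6: $1,070.68 +$19.00 interest = $1,089.68; pay $327.00 → $762.68
Month 7: $762.68 +$19.00 interest = $781.68; pay $259.00 → $522.68
Month 8: $522.68 +$19.00 interest = $541.68; pay $259.00 → $282.68

$282.68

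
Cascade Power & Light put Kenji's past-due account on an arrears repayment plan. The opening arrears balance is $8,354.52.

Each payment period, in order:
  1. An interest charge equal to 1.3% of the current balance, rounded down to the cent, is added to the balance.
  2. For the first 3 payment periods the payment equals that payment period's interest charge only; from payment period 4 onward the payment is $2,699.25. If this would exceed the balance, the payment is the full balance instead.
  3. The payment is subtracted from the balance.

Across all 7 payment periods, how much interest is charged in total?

Payment period 1: $8,354.52 +$108.60 interest = $8,463.12; pay $108.60 → $8,354.52
Payment period 2: $8,354.52 +$108.60 interest = $8,463.12; pay $108.60 → $8,354.52
Payment period 3: $8,354.52 +$108.60 interest = $8,463.12; pay $108.60 → $8,354.52
Payment period 4: $8,354.52 +$108.60 interest = $8,463.12; pay $2,699.25 → $5,763.87
Payment period 5: $5,763.87 +$74.93 interest = $5,838.80; pay $2,699.25 → $3,139.55
Payment period 6: $3,139.55 +$40.81 interest = $3,180.36; pay $2,699.25 → $481.11
Payment period 7: $481.11 +$6.25 interest = $487.36; pay $487.36 → $0.00
Total interest: $108.60 + $108.60 + $108.60 + $108.60 + $74.93 + $40.81 + $6.25 = $556.39

$556.39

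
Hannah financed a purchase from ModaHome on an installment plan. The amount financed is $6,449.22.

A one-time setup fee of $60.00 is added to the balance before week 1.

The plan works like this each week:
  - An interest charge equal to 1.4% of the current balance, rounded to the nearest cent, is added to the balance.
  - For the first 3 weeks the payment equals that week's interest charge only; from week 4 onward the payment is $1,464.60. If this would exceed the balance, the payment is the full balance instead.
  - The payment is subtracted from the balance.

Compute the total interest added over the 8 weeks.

$534.03

Week 1: opening $6,509.22; interest $91.13 → $6,600.35; payment $91.13; balance $6,509.22
Week 2: opening $6,509.22; interest $91.13 → $6,600.35; payment $91.13; balance $6,509.22
Week 3: opening $6,509.22; interest $91.13 → $6,600.35; payment $91.13; balance $6,509.22
Week 4: opening $6,509.22; interest $91.13 → $6,600.35; payment $1,464.60; balance $5,135.75
Week 5: opening $5,135.75; interest $71.90 → $5,207.65; payment $1,464.60; balance $3,743.05
Week 6: opening $3,743.05; interest $52.40 → $3,795.45; payment $1,464.60; balance $2,330.85
Week 7: opening $2,330.85; interest $32.63 → $2,363.48; payment $1,464.60; balance $898.88
Week 8: opening $898.88; interest $12.58 → $911.46; payment $911.46; balance $0.00
Total interest: $91.13 + $91.13 + $91.13 + $91.13 + $71.90 + $52.40 + $32.63 + $12.58 = $534.03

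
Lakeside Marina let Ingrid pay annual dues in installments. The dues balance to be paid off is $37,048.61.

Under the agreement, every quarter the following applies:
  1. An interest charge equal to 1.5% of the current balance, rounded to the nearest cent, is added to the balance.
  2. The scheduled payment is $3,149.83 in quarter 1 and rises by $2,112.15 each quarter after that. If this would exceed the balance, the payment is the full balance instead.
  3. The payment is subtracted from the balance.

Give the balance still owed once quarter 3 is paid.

$22,780.86

Quarter 1: opening $37,048.61; interest $555.73 → $37,604.34; payment $3,149.83; balance $34,454.51
Quarter 2: opening $34,454.51; interest $516.82 → $34,971.33; payment $5,261.98; balance $29,709.35
Quarter 3: opening $29,709.35; interest $445.64 → $30,154.99; payment $7,374.13; balance $22,780.86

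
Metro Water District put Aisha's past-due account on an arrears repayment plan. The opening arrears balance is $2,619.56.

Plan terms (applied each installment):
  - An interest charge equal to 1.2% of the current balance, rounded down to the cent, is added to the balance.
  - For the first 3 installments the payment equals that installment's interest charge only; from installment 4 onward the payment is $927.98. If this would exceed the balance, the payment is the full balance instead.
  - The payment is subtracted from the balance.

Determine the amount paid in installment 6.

Installment 1: opening $2,619.56; interest $31.43 → $2,650.99; payment $31.43; balance $2,619.56
Installment 2: opening $2,619.56; interest $31.43 → $2,650.99; payment $31.43; balance $2,619.56
Installment 3: opening $2,619.56; interest $31.43 → $2,650.99; payment $31.43; balance $2,619.56
Installment 4: opening $2,619.56; interest $31.43 → $2,650.99; payment $927.98; balance $1,723.01
Installment 5: opening $1,723.01; interest $20.67 → $1,743.68; payment $927.98; balance $815.70
Installment 6: opening $815.70; interest $9.78 → $825.48; payment $825.48; balance $0.00

$825.48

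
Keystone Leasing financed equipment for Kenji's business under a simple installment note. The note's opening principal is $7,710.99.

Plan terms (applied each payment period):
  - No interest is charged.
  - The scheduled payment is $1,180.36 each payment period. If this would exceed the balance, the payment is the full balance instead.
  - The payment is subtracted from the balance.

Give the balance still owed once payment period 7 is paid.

$0.00

Payment period 1: opening $7,710.99; payment $1,180.36; balance $6,530.63
Payment period 2: opening $6,530.63; payment $1,180.36; balance $5,350.27
Payment period 3: opening $5,350.27; payment $1,180.36; balance $4,169.91
Payment period 4: opening $4,169.91; payment $1,180.36; balance $2,989.55
Payment period 5: opening $2,989.55; payment $1,180.36; balance $1,809.19
Payment period 6: opening $1,809.19; payment $1,180.36; balance $628.83
Payment period 7: opening $628.83; payment $628.83; balance $0.00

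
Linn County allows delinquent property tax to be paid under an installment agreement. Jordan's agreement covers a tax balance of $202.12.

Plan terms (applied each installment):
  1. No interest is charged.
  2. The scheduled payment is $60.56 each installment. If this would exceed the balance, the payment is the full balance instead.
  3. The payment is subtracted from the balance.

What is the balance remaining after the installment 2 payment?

Installment 1: $202.12 − $60.56 → $141.56
Installment 2: $141.56 − $60.56 → $81.00

$81.00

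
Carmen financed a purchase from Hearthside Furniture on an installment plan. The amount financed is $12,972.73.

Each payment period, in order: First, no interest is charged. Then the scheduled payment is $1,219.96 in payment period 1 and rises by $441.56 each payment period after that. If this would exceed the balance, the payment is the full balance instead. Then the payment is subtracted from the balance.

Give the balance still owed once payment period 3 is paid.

Payment period 1: $12,972.73 − $1,219.96 → $11,752.77
Payment period 2: $11,752.77 − $1,661.52 → $10,091.25
Payment period 3: $10,091.25 − $2,103.08 → $7,988.17

$7,988.17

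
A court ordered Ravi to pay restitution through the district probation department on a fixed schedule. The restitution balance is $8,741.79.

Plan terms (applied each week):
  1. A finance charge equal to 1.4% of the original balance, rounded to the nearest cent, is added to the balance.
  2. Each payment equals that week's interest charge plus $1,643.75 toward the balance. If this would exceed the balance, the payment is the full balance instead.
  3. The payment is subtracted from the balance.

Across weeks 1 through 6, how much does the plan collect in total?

$9,476.13

Week 1: opening $8,741.79; interest $122.39 → $8,864.18; payment $1,766.14; balance $7,098.04
Week 2: opening $7,098.04; interest $122.39 → $7,220.43; payment $1,766.14; balance $5,454.29
Week 3: opening $5,454.29; interest $122.39 → $5,576.68; payment $1,766.14; balance $3,810.54
Week 4: opening $3,810.54; interest $122.39 → $3,932.93; payment $1,766.14; balance $2,166.79
Week 5: opening $2,166.79; interest $122.39 → $2,289.18; payment $1,766.14; balance $523.04
Week 6: opening $523.04; interest $122.39 → $645.43; payment $645.43; balance $0.00
Total paid: $9,476.13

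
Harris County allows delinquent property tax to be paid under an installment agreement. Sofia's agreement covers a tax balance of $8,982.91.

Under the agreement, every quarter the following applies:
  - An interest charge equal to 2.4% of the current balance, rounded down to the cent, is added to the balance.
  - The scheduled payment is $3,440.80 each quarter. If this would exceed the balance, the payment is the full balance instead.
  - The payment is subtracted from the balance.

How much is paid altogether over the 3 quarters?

# | Opening | Interest | Payment | End bal
1 | $8,982.91 | $215.58 | $3,440.80 | $5,757.69
2 | $5,757.69 | $138.18 | $3,440.80 | $2,455.07
3 | $2,455.07 | $58.92 | $2,513.99 | $0.00
Total paid: $9,395.59

$9,395.59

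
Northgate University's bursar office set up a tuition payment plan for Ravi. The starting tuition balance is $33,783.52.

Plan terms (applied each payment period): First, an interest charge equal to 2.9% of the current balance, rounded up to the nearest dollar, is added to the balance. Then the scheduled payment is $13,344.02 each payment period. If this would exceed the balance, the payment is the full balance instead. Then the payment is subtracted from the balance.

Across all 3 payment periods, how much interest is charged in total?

$1,855.00

Payment period 1: opening $33,783.52; interest $980.00 → $34,763.52; payment $13,344.02; balance $21,419.50
Payment period 2: opening $21,419.50; interest $622.00 → $22,041.50; payment $13,344.02; balance $8,697.48
Payment period 3: opening $8,697.48; interest $253.00 → $8,950.48; payment $8,950.48; balance $0.00
Total interest: $980.00 + $622.00 + $253.00 = $1,855.00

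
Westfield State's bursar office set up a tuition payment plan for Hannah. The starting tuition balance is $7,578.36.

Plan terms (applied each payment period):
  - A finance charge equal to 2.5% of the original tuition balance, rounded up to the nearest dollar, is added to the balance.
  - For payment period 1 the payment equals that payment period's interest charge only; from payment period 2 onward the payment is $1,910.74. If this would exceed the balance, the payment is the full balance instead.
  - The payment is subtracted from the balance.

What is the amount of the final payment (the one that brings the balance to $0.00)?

$885.40

# | Opening | Interest | Payment | End bal
1 | $7,578.36 | $190.00 | $190.00 | $7,578.36
2 | $7,578.36 | $190.00 | $1,910.74 | $5,857.62
3 | $5,857.62 | $190.00 | $1,910.74 | $4,136.88
4 | $4,136.88 | $190.00 | $1,910.74 | $2,416.14
5 | $2,416.14 | $190.00 | $1,910.74 | $695.40
6 | $695.40 | $190.00 | $885.40 | $0.00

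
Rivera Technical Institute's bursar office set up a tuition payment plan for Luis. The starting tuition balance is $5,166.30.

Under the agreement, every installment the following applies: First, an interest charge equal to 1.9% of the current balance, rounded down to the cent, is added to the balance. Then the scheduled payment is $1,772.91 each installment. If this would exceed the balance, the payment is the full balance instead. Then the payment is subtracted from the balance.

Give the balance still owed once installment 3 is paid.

$45.96

Installment 1: $5,166.30 +$98.15 interest = $5,264.45; pay $1,772.91 → $3,491.54
Installment 2: $3,491.54 +$66.33 interest = $3,557.87; pay $1,772.91 → $1,784.96
Installment 3: $1,784.96 +$33.91 interest = $1,818.87; pay $1,772.91 → $45.96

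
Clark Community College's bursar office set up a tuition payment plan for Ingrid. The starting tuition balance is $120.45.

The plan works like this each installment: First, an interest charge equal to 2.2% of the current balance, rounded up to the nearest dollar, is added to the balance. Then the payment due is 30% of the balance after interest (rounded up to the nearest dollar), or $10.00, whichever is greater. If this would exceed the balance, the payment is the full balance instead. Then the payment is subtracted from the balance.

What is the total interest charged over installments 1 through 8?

$12.00

# | Opening | Interest | Payment | End bal
1 | $120.45 | $3.00 | $38.00 | $85.45
2 | $85.45 | $2.00 | $27.00 | $60.45
3 | $60.45 | $2.00 | $19.00 | $43.45
4 | $43.45 | $1.00 | $14.00 | $30.45
5 | $30.45 | $1.00 | $10.00 | $21.45
6 | $21.45 | $1.00 | $10.00 | $12.45
7 | $12.45 | $1.00 | $10.00 | $3.45
8 | $3.45 | $1.00 | $4.45 | $0.00
Total interest: $3.00 + $2.00 + $2.00 + $1.00 + $1.00 + $1.00 + $1.00 + $1.00 = $12.00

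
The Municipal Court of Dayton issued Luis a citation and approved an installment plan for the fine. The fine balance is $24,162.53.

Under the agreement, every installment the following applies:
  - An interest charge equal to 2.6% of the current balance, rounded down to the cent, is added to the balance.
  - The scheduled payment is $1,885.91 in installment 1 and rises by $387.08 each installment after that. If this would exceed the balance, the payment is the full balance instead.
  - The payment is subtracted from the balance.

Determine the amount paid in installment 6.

Installment 1: $24,162.53 +$628.22 interest = $24,790.75; pay $1,885.91 → $22,904.84
Installment 2: $22,904.84 +$595.52 interest = $23,500.36; pay $2,272.99 → $21,227.37
Installment 3: $21,227.37 +$551.91 interest = $21,779.28; pay $2,660.07 → $19,119.21
Installment 4: $19,119.21 +$497.09 interest = $19,616.30; pay $3,047.15 → $16,569.15
Installment 5: $16,569.15 +$430.79 interest = $16,999.94; pay $3,434.23 → $13,565.71
Installment 6: $13,565.71 +$352.70 interest = $13,918.41; pay $3,821.31 → $10,097.10

$3,821.31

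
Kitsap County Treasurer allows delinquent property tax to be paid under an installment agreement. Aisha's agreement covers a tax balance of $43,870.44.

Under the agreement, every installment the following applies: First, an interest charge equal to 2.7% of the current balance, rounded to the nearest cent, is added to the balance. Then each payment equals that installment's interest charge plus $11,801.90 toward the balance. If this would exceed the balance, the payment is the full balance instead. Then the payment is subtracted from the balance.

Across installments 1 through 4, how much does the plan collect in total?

Installment 1: opening $43,870.44; interest $1,184.50 → $45,054.94; payment $12,986.40; balance $32,068.54
Installment 2: opening $32,068.54; interest $865.85 → $32,934.39; payment $12,667.75; balance $20,266.64
Installment 3: opening $20,266.64; interest $547.20 → $20,813.84; payment $12,349.10; balance $8,464.74
Installment 4: opening $8,464.74; interest $228.55 → $8,693.29; payment $8,693.29; balance $0.00
Total paid: $46,696.54

$46,696.54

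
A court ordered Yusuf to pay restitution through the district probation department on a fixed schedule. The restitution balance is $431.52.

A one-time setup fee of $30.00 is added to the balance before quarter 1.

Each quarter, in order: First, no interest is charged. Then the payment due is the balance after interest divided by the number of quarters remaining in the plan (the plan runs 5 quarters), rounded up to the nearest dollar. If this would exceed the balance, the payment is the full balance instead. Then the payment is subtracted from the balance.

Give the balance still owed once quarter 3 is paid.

$183.52

Quarter 1: opening $461.52; payment $93.00; balance $368.52
Quarter 2: opening $368.52; payment $93.00; balance $275.52
Quarter 3: opening $275.52; payment $92.00; balance $183.52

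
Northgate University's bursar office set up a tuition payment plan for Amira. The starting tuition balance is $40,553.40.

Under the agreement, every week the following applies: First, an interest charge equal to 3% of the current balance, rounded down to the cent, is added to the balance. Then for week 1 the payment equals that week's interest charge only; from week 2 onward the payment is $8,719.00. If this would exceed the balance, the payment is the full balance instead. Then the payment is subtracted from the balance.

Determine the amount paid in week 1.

$1,216.60

Week 1: opening $40,553.40; interest $1,216.60 → $41,770.00; payment $1,216.60; balance $40,553.40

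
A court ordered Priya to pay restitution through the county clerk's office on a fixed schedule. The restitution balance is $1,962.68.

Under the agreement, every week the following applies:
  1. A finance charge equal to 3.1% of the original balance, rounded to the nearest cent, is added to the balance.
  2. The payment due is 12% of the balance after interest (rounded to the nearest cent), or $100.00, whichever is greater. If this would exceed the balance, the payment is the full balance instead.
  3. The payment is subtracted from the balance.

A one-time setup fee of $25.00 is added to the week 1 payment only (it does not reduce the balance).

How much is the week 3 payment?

$201.77

Week 1: opening $1,962.68; interest $60.84 → $2,023.52; payment $242.82 (+ $25.00 fee); balance $1,780.70
Week 2: opening $1,780.70; interest $60.84 → $1,841.54; payment $220.98; balance $1,620.56
Week 3: opening $1,620.56; interest $60.84 → $1,681.40; payment $201.77; balance $1,479.63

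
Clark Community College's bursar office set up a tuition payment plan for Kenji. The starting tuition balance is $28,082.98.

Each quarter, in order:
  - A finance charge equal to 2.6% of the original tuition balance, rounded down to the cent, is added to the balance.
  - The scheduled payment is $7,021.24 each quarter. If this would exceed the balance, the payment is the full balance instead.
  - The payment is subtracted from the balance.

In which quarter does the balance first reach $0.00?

5

Quarter 1: $28,082.98 +$730.15 interest = $28,813.13; pay $7,021.24 → $21,791.89
Quarter 2: $21,791.89 +$730.15 interest = $22,522.04; pay $7,021.24 → $15,500.80
Quarter 3: $15,500.80 +$730.15 interest = $16,230.95; pay $7,021.24 → $9,209.71
Quarter 4: $9,209.71 +$730.15 interest = $9,939.86; pay $7,021.24 → $2,918.62
Quarter 5: $2,918.62 +$730.15 interest = $3,648.77; pay $3,648.77 → $0.00
Balance reaches $0.00 in quarter 5.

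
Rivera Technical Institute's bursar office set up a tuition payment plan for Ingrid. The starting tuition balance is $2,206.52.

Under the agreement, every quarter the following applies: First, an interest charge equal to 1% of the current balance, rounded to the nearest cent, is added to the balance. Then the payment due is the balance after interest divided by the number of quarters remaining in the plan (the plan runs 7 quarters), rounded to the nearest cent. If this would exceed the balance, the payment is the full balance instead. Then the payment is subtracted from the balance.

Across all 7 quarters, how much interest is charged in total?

$90.06

Quarter 1: opening $2,206.52; interest $22.07 → $2,228.59; payment $318.37; balance $1,910.22
Quarter 2: opening $1,910.22; interest $19.10 → $1,929.32; payment $321.55; balance $1,607.77
Quarter 3: opening $1,607.77; interest $16.08 → $1,623.85; payment $324.77; balance $1,299.08
Quarter 4: opening $1,299.08; interest $12.99 → $1,312.07; payment $328.02; balance $984.05
Quarter 5: opening $984.05; interest $9.84 → $993.89; payment $331.30; balance $662.59
Quarter 6: opening $662.59; interest $6.63 → $669.22; payment $334.61; balance $334.61
Quarter 7: opening $334.61; interest $3.35 → $337.96; payment $337.96; balance $0.00
Total interest: $22.07 + $19.10 + $16.08 + $12.99 + $9.84 + $6.63 + $3.35 = $90.06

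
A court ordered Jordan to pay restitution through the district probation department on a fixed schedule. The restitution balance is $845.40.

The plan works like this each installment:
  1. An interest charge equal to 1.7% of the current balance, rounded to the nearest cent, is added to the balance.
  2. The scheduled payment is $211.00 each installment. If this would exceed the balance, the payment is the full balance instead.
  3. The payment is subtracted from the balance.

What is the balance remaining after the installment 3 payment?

# | Opening | Interest | Payment | End bal
1 | $845.40 | $14.37 | $211.00 | $648.77
2 | $648.77 | $11.03 | $211.00 | $448.80
3 | $448.80 | $7.63 | $211.00 | $245.43

$245.43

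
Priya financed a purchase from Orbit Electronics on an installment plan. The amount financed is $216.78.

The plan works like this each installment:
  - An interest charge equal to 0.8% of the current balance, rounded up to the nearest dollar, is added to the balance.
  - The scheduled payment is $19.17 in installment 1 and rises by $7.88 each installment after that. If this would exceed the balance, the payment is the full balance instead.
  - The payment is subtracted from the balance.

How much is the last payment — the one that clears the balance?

# | Opening | Interest | Payment | End bal
1 | $216.78 | $2.00 | $19.17 | $199.61
2 | $199.61 | $2.00 | $27.05 | $174.56
3 | $174.56 | $2.00 | $34.93 | $141.63
4 | $141.63 | $2.00 | $42.81 | $100.82
5 | $100.82 | $1.00 | $50.69 | $51.13
6 | $51.13 | $1.00 | $52.13 | $0.00

$52.13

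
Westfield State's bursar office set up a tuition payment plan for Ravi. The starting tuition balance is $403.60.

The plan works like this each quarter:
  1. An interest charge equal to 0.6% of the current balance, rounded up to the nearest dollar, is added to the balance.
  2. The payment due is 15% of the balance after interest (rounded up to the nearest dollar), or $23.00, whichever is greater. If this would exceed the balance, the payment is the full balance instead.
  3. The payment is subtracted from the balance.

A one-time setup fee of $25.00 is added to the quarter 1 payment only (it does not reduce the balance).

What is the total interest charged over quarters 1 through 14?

Quarter 1: opening $403.60; interest $3.00 → $406.60; payment $61.00 (+ $25.00 fee); balance $345.60
Quarter 2: opening $345.60; interest $3.00 → $348.60; payment $53.00; balance $295.60
Quarter 3: opening $295.60; interest $2.00 → $297.60; payment $45.00; balance $252.60
Quarter 4: opening $252.60; interest $2.00 → $254.60; payment $39.00; balance $215.60
Quarter 5: opening $215.60; interest $2.00 → $217.60; payment $33.00; balance $184.60
Quarter 6: opening $184.60; interest $2.00 → $186.60; payment $28.00; balance $158.60
Quarter 7: opening $158.60; interest $1.00 → $159.60; payment $24.00; balance $135.60
Quarter 8: opening $135.60; interest $1.00 → $136.60; payment $23.00; balance $113.60
Quarter 9: opening $113.60; interest $1.00 → $114.60; payment $23.00; balance $91.60
Quarter 10: opening $91.60; interest $1.00 → $92.60; payment $23.00; balance $69.60
Quarter 11: opening $69.60; interest $1.00 → $70.60; payment $23.00; balance $47.60
Quarter 12: opening $47.60; interest $1.00 → $48.60; payment $23.00; balance $25.60
Quarter 13: opening $25.60; interest $1.00 → $26.60; payment $23.00; balance $3.60
Quarter 14: opening $3.60; interest $1.00 → $4.60; payment $4.60; balance $0.00
Total interest: $3.00 + $3.00 + $2.00 + $2.00 + $2.00 + $2.00 + $1.00 + $1.00 + $1.00 + $1.00 + $1.00 + $1.00 + $1.00 + $1.00 = $22.00

$22.00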